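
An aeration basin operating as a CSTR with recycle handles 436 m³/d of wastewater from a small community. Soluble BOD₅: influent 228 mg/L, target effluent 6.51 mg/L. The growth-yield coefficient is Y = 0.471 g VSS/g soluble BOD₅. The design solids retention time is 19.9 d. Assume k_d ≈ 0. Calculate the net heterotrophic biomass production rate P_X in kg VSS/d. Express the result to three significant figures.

No decay correction is needed, so Y_obs = Y = 0.471.
Q·(S₀ − S) = 436 × (228 − 6.51) × 10⁻³ = 96.57 kg/d removed.
Net biomass production P_X = Y_obs × Q·(S₀ − S) = 0.4710 × 96.57 = 45.48 kg VSS/d.

P_X ≈ 45.5 kg VSS/d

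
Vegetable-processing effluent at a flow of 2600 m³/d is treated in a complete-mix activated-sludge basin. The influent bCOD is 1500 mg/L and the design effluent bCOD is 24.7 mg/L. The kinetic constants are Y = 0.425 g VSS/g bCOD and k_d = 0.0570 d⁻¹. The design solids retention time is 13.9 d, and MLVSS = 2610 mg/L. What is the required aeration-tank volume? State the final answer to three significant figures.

V ≈ 4840 m³

Steady-state biomass mass balance: V·X·(1 + k_d·θ_c) = Y·Q·(S₀ − S)·θ_c, so V = 0.425 × 2600 × (1500 − 24.7) × 13.9 / [2610 × (1 + 0.0570 × 13.9)] = 2.27×10^7 / 4678 = 4844 m³.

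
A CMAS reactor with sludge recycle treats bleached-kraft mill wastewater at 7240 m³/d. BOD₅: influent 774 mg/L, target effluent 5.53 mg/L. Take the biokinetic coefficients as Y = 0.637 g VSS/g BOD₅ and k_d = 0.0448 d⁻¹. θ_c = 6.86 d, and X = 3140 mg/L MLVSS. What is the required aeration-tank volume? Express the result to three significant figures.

Rearranging the biomass balance for a CMAS with decay, V = Y·Q·ΔS·θ_c / [X·(1+k_d θ_c)] = 0.637 × 7240 × (774 − 5.53) × 6.86 / [3140 × (1 + 0.0448 × 6.86)] = 2.43×10^7 / 4105 = 5923 m³.

V ≈ 5920 m³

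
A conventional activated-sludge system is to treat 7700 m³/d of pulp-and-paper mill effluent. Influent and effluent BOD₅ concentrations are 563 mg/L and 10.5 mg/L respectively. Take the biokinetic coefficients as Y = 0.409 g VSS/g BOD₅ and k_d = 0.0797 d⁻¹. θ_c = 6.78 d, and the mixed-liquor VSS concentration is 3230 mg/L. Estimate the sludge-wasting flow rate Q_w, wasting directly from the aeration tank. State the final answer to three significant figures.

Q_w ≈ 350 m³/d

From the SRT design equation V = Y Q (S₀−S) θ_c / [X (1 + k_d θ_c)] = 0.409 × 7700 × (563 − 10.5) × 6.78 / [3230 × (1 + 0.0797 × 6.78)] = 1.18×10^7 / 4975 = 2371 m³.
Wasting from the aeration tank: Q_w = V / θ_c = 2371 / 6.78 = 349.7 m³/d.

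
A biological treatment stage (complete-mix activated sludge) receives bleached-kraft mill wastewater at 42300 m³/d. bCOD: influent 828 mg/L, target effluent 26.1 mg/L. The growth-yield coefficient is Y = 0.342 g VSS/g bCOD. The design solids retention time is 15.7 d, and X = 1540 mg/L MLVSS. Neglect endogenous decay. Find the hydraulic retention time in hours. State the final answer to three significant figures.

Biomass mass balance (decay neglected): V·X = Y·Q·(S₀ − S)·θ_c, so V = 0.342 × 42300 × (828 − 26.1) × 15.7 / 1540 = 118268 m³.
τ = V/Q = 118268/42300 = 2.796 d, or 67.10 h.

τ ≈ 67.1 h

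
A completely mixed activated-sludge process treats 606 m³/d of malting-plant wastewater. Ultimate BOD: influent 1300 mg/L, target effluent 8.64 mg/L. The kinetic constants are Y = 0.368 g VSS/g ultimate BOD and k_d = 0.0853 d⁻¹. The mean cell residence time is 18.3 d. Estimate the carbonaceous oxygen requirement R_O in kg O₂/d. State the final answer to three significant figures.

The observed yield is Y_obs = Y/(1 + k_d·θ_c) = 0.368 / (1 + 0.0853 × 18.3) = 0.368 / 2.561 = 0.1437 g VSS per g ultimate BOD removed.
ΔS = 1300 − 8.64 = 1291 mg/L, so the substrate removal rate is 606 × 1291/1000 = 782.6 kg ultimate BOD/d.
Biomass synthesised: P_X = Y_obs × 782.6 = 112.5 kg VSS/d.
Carbonaceous O₂ demand = substrate oxidised − cell-mass equivalent = 782.6 − 1.42 × 112.5 = 622.9 kg O₂/d.

R_O ≈ 623 kg O₂/d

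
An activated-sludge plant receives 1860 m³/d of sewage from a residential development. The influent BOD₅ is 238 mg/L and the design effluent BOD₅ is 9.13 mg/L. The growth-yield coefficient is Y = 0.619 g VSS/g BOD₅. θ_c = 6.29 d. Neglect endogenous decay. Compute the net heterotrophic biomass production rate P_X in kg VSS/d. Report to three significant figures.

Since k_d ≈ 0, Y_obs = Y = 0.619 g VSS/g BOD₅.
Mass of BOD₅ removed per day: Q(S₀ − S) = 1860 × 228.9 g/m³ = 425.7 kg/d.
P_X = Y_obs · Q(S₀ − S) = 0.6190 × 425.7 = 263.5 kg VSS/d.

P_X ≈ 264 kg VSS/d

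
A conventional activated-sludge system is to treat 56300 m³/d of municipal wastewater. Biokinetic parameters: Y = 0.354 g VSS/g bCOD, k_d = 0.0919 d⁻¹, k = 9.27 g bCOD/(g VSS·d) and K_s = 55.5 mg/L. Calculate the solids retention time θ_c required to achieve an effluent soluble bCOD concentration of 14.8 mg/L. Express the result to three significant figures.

Specific growth rate at S = 14.8 mg/L: μ = YkS/(K_s+S) = 0.354·9.27·14.8/(55.5+14.8) = 0.6909 d⁻¹.
Then 1/θ_c = μ − k_d = 0.6909 − 0.0919 = 0.5990 d⁻¹, giving θ_c = 1.670 d.

θ_c ≈ 1.67 d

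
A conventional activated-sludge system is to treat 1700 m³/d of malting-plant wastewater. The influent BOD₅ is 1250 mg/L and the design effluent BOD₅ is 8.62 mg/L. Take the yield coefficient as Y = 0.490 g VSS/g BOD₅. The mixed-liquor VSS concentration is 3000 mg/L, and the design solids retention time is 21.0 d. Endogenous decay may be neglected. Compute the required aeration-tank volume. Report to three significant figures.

V ≈ 7240 m³

With k_d = 0 the design equation reduces to V = Y Q (S₀−S) θ_c / X = 0.490 × 1700 × (1250 − 8.62) × 21.0 / 3000 = 7238 m³.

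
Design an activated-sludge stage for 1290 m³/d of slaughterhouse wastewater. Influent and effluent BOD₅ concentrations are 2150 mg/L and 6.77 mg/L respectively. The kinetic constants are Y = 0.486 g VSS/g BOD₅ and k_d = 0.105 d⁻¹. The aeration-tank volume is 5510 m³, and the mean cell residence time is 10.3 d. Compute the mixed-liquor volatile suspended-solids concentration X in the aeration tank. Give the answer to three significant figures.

X = Y·Q·ΔS·θ_c / [V·(1 + k_d θ_c)] = 0.486 × 1290 × (2150 − 6.77) × 10.3 / [5510 × (1 + 0.105 × 10.3)] = 1207 mg/L.

X ≈ 1210 mg/L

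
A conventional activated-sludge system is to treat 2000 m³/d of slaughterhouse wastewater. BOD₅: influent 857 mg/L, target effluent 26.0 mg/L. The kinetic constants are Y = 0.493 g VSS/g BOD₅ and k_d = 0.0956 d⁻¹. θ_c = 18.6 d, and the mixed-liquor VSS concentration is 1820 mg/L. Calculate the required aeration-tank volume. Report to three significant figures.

V ≈ 3010 m³

Steady-state biomass mass balance: V·X·(1 + k_d·θ_c) = Y·Q·(S₀ − S)·θ_c, so V = 0.493 × 2000 × (857 − 26.0) × 18.6 / [1820 × (1 + 0.0956 × 18.6)] = 1.52×10^7 / 5056 = 3014 m³.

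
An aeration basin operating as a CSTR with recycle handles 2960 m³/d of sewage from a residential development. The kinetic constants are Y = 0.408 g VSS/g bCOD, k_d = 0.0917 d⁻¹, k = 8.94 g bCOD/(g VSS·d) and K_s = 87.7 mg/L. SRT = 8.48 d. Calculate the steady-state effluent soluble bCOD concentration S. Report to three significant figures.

S ≈ 5.35 mg/L

Effluent substrate depends only on kinetics and SRT: S = K_s(1 + k_d θ_c) / [θ_c(Yk − k_d) − 1] = 87.7 × (1 + 0.0917 × 8.48) / [8.48 × (0.408 × 8.94 − 0.0917) − 1] = 155.9 / 29.15 = 5.347 mg/L.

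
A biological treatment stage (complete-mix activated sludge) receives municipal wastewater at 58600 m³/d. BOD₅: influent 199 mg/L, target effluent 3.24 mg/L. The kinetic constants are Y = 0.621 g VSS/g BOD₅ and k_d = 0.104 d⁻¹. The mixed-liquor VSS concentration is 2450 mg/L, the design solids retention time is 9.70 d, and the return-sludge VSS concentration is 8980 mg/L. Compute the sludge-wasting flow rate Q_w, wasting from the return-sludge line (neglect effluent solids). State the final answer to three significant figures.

Steady-state biomass mass balance: V·X·(1 + k_d·θ_c) = Y·Q·(S₀ − S)·θ_c, so V = 0.621 × 58600 × (199 − 3.24) × 9.70 / [2450 × (1 + 0.104 × 9.70)] = 6.91×10^7 / 4922 = 14040 m³.
θ_c = V·X/(Q_w·X_r) when wasting from the recycle, so Q_w = V·X/(θ_c·X_r) = 14040 × 2450 / (9.70 × 8980) = 394.9 m³/d.

Q_w ≈ 395 m³/d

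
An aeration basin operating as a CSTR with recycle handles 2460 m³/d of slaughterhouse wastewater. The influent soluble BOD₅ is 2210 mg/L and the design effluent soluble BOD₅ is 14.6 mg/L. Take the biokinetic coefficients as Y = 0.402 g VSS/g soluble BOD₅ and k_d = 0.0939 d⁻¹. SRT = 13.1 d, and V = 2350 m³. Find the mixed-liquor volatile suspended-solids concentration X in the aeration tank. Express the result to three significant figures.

X ≈ 5430 mg/L

Solving the biomass balance for X: X = Y Q (S₀−S) θ_c / [V (1+k_d θ_c)] = 0.402 × 2460 × (2210 − 14.6) × 13.1 / [2350 × (1 + 0.0939 × 13.1)] = 5427 mg/L.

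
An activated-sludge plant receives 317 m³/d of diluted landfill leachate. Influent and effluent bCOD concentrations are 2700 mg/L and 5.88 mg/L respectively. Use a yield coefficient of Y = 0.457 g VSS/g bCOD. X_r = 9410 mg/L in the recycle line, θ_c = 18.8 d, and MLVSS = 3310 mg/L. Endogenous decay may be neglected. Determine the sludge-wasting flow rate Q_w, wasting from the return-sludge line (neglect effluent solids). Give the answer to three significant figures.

With k_d = 0 the design equation reduces to V = Y Q (S₀−S) θ_c / X = 0.457 × 317 × (2700 − 5.88) × 18.8 / 3310 = 2217 m³.
Q_w = (V·X)/(θ_c X_r) = 2217 × 3310 / (18.8 × 9410) = 41.48 m³/d.

Q_w ≈ 41.5 m³/d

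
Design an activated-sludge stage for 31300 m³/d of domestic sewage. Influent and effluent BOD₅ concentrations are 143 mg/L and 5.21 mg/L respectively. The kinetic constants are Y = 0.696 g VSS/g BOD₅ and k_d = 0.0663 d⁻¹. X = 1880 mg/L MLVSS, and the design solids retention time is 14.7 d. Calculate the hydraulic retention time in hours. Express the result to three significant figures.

τ ≈ 9.11 h

Steady-state biomass mass balance: V·X·(1 + k_d·θ_c) = Y·Q·(S₀ − S)·θ_c, so V = 0.696 × 31300 × (143 − 5.21) × 14.7 / [1880 × (1 + 0.0663 × 14.7)] = 4.41×10^7 / 3712 = 11886 m³.
Hydraulic retention time τ = V/Q = 11886 / 31300 = 0.3798 d = 9.114 h.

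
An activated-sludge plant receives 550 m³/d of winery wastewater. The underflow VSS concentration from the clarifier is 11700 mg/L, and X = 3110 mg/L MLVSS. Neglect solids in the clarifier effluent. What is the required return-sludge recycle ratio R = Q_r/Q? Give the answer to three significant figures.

R ≈ 0.362

Mass balance around the secondary clarifier (neglecting effluent solids): R = X / (X_r − X) = 3110 / (11700 − 3110) = 0.3620.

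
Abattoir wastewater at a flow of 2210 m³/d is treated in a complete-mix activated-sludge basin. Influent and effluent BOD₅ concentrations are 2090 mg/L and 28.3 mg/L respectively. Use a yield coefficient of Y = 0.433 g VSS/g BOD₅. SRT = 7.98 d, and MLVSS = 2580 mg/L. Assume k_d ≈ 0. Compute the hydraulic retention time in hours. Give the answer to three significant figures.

τ ≈ 66.3 h

With k_d = 0 the design equation reduces to V = Y Q (S₀−S) θ_c / X = 0.433 × 2210 × (2090 − 28.3) × 7.98 / 2580 = 6102 m³.
τ = V/Q = 6102/2210 = 2.761 d, or 66.27 h.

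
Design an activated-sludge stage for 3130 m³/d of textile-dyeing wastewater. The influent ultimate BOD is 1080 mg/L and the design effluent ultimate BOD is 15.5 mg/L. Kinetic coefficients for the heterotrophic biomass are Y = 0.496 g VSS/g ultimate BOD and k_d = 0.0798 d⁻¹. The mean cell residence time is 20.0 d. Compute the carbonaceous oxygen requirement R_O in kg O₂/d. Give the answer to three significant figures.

The observed yield is Y_obs = Y/(1 + k_d·θ_c) = 0.496 / (1 + 0.0798 × 20.0) = 0.496 / 2.596 = 0.1911 g VSS per g ultimate BOD removed.
Q·(S₀ − S) = 3130 × (1080 − 15.5) × 10⁻³ = 3332 kg/d removed.
Biomass synthesised: P_X = Y_obs × 3332 = 636.6 kg VSS/d.
Carbonaceous O₂ demand = substrate oxidised − cell-mass equivalent = 3332 − 1.42 × 636.6 = 2428 kg O₂/d.

R_O ≈ 2430 kg O₂/d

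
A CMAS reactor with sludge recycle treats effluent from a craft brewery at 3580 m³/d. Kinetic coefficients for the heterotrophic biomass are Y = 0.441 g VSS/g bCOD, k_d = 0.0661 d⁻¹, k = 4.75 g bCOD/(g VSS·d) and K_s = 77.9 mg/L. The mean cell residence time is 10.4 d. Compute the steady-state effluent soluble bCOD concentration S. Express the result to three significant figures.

From the Monod/SRT balance for a CMAS, S = K_s·(1+k_d θ_c)/[θ_c·(Y k − k_d) − 1] = 77.9 × (1 + 0.0661 × 10.4) / [10.4 × (0.441 × 4.75 − 0.0661) − 1] = 131.5 / 20.10 = 6.541 mg/L.

S ≈ 6.54 mg/L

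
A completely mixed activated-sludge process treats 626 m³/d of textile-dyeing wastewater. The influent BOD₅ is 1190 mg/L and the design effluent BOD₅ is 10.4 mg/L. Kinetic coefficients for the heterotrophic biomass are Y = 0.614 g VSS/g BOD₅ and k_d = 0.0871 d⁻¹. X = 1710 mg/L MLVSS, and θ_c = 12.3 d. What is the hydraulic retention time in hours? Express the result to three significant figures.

τ ≈ 60.4 h

Steady-state biomass mass balance: V·X·(1 + k_d·θ_c) = Y·Q·(S₀ − S)·θ_c, so V = 0.614 × 626 × (1190 − 10.4) × 12.3 / [1710 × (1 + 0.0871 × 12.3)] = 5.58×10^6 / 3542 = 1574 m³.
HRT = V/Q = 1574 m³ / 626 m³·d⁻¹ = 2.515 d × 24 = 60.36 h.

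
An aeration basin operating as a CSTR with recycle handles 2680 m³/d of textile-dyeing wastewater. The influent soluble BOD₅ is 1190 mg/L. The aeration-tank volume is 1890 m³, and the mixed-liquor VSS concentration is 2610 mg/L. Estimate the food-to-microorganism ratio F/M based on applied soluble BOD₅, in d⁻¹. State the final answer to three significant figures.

Food-to-microorganism ratio F/M = Q S₀ / (V X) = 2680 × 1190 / (1890 × 2610) = 0.6465 d⁻¹.

F/M ≈ 0.647 d⁻¹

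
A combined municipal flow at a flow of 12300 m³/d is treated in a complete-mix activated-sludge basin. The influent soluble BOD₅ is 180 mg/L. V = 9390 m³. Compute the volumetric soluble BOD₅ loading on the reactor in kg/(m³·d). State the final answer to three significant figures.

L_v ≈ 0.236 kg soluble BOD₅/(m³·d)

L_v = Q S₀ / V = 12300 × 180 × 10⁻³ / 9390 = 0.2358 kg/(m³·d).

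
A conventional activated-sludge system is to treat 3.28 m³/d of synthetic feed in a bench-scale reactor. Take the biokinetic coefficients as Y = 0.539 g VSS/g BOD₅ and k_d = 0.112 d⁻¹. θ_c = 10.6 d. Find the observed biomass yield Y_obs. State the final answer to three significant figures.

Y_obs = Y / (1 + k_d θ_c) = 0.539 / (1 + 0.112 × 10.6) = 0.539 / 2.187 = 0.2464.

Y_obs ≈ 0.246 g VSS/g BOD₅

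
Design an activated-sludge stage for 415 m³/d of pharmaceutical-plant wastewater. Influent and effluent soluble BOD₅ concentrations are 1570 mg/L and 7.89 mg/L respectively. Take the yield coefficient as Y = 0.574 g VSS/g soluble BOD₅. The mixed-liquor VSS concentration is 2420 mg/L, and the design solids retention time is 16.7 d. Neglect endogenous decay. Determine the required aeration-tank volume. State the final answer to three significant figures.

V ≈ 2570 m³

Biomass mass balance (decay neglected): V·X = Y·Q·(S₀ − S)·θ_c, so V = 0.574 × 415 × (1570 − 7.89) × 16.7 / 2420 = 2568 m³.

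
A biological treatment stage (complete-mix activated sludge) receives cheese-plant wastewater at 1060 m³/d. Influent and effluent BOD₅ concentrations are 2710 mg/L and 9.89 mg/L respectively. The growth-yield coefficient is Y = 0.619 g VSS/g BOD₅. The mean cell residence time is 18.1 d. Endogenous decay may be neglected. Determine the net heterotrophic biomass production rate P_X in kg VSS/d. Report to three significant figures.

No decay correction is needed, so Y_obs = Y = 0.619.
ΔS = 2710 − 9.89 = 2700 mg/L, so the substrate removal rate is 1060 × 2700/1000 = 2862 kg BOD₅/d.
Net biomass production P_X = Y_obs × Q·(S₀ − S) = 0.6190 × 2862 = 1772 kg VSS/d.

P_X ≈ 1770 kg VSS/d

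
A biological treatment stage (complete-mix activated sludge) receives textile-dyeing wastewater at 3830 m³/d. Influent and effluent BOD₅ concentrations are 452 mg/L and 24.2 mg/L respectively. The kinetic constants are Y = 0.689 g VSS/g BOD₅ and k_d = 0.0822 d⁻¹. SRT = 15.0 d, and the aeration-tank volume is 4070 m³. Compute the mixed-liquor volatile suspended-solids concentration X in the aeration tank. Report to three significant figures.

From V·X·(1 + k_d·θ_c) = Y·Q·(S₀ − S)·θ_c: X = 0.689 × 3830 × (452 − 24.2) × 15.0 / [4070 × (1 + 0.0822 × 15.0)] = 1863 mg/L.

X ≈ 1860 mg/L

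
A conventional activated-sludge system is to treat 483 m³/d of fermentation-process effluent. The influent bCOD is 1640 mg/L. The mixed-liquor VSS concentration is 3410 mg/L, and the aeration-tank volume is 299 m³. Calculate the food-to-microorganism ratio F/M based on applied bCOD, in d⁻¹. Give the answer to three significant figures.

F/M = applied load / biomass = Q·S₀/(V·X) = 483 × 1640 / (299.0 × 3410) = 0.7769 d⁻¹.

F/M ≈ 0.777 d⁻¹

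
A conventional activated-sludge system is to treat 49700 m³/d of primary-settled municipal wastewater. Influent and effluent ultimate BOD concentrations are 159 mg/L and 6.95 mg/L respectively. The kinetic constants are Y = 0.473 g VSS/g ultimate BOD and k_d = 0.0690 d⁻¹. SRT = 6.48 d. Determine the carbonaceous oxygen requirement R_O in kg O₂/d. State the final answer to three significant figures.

Correct the yield for decay: Y_obs = Y/(1 + k_d θ_c) = 0.473 / (1 + 0.0690 × 6.48) = 0.473 / 1.447 = 0.3269.
Q·(S₀ − S) = 49700 × (159 − 6.95) × 10⁻³ = 7557 kg/d removed.
Biomass synthesised: P_X = Y_obs × 7557 = 2470 kg VSS/d.
Carbonaceous O₂ demand = substrate oxidised − cell-mass equivalent = 7557 − 1.42 × 2470 = 4049 kg O₂/d.

R_O ≈ 4050 kg O₂/d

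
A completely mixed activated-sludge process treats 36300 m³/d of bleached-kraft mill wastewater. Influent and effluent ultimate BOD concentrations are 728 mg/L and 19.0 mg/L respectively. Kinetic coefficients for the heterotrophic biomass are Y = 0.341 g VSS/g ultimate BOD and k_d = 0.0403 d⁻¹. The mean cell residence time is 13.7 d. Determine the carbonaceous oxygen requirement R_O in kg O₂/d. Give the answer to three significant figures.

R_O ≈ 17700 kg O₂/d

The observed yield is Y_obs = Y/(1 + k_d·θ_c) = 0.341 / (1 + 0.0403 × 13.7) = 0.341 / 1.552 = 0.2197 g VSS per g ultimate BOD removed.
ΔS = 728 − 19.0 = 709.0 mg/L, so the substrate removal rate is 36300 × 709.0/1000 = 25737 kg ultimate BOD/d.
Net sludge production P_X = 0.2197 × 25737 = 5654 kg VSS/d.
Carbonaceous O₂ demand = substrate oxidised − cell-mass equivalent = 25737 − 1.42 × 5654 = 17707 kg O₂/d.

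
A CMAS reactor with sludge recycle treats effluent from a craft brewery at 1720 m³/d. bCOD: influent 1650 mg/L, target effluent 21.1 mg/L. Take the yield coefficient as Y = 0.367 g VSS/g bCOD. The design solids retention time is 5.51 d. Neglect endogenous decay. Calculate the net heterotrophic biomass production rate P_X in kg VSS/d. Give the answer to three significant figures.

No decay correction is needed, so Y_obs = Y = 0.367.
Q·(S₀ − S) = 1720 × (1650 − 21.1) × 10⁻³ = 2802 kg/d removed.
So the net sludge growth is P_X = 0.3670 × 2802 = 1028 kg VSS/d.

P_X ≈ 1030 kg VSS/d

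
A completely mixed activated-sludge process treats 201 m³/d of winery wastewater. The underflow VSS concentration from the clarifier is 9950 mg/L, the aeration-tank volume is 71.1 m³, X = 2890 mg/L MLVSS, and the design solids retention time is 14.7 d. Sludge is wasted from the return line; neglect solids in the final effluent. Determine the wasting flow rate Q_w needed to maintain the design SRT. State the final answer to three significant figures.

Q_w ≈ 1.40 m³/d

Wasting from the return line (neglecting effluent solids): Q_w = V·X / (θ_c·X_r) = 71.10 × 2890 / (14.7 × 9950) = 1.405 m³/d.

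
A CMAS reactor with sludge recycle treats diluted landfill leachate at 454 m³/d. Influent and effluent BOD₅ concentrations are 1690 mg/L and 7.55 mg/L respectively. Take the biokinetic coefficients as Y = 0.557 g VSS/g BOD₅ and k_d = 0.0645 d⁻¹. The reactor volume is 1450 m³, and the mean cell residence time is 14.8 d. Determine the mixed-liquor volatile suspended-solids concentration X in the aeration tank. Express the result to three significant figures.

Solving the biomass balance for X: X = Y Q (S₀−S) θ_c / [V (1+k_d θ_c)] = 0.557 × 454 × (1690 − 7.55) × 14.8 / [1450 × (1 + 0.0645 × 14.8)] = 2222 mg/L.

X ≈ 2220 mg/L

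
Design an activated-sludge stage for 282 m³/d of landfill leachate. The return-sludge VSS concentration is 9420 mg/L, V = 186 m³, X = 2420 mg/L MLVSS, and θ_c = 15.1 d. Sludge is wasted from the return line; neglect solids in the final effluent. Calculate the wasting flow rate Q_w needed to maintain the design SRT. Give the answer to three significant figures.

Q_w = (V·X)/(θ_c X_r) = 186.0 × 2420 / (15.1 × 9420) = 3.164 m³/d.

Q_w ≈ 3.16 m³/d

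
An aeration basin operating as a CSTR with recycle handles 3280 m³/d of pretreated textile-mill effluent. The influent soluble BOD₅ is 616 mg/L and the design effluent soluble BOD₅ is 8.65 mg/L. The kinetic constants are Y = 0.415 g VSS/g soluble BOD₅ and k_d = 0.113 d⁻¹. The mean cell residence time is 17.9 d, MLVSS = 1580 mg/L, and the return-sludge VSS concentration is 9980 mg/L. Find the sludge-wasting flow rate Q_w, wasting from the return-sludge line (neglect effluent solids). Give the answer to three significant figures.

Q_w ≈ 27.4 m³/d

Rearranging the biomass balance for a CMAS with decay, V = Y·Q·ΔS·θ_c / [X·(1+k_d θ_c)] = 0.415 × 3280 × (616 − 8.65) × 17.9 / [1580 × (1 + 0.113 × 17.9)] = 1.48×10^7 / 4776 = 3099 m³.
Wasting from the return line (neglecting effluent solids): Q_w = V·X / (θ_c·X_r) = 3099 × 1580 / (17.9 × 9980) = 27.41 m³/d.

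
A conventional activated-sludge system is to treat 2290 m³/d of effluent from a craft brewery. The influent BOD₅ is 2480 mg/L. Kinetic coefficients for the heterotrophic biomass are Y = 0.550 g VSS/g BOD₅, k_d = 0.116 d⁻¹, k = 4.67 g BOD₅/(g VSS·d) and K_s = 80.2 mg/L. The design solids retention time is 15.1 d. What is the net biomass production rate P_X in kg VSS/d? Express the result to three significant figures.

From the Monod/SRT balance for a CMAS, S = K_s·(1+k_d θ_c)/[θ_c·(Y k − k_d) − 1] = 80.2 × (1 + 0.116 × 15.1) / [15.1 × (0.550 × 4.67 − 0.116) − 1] = 220.7 / 36.03 = 6.124 mg/L.
Observed yield with endogenous decay: Y_obs = Y / (1 + k_d·θ_c) = 0.550 / (1 + 0.116 × 15.1) = 0.550 / 2.752 = 0.1999 g VSS/g BOD₅.
Substrate removed = Q·(S₀ − S) = 2290 m³/d × (2480 − 6.12) g/m³ = 5.67×10^6 g/d = 5665 kg/d.
P_X = Y_obs · Q(S₀ − S) = 0.1999 × 5665 = 1132 kg VSS/d.

P_X ≈ 1130 kg VSS/d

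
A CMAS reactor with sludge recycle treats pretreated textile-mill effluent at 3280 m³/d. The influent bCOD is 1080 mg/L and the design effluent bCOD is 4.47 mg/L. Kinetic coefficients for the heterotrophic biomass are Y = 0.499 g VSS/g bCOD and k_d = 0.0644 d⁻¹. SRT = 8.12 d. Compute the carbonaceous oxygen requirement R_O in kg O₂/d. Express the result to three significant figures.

Observed yield with endogenous decay: Y_obs = Y / (1 + k_d·θ_c) = 0.499 / (1 + 0.0644 × 8.12) = 0.499 / 1.523 = 0.3277 g VSS/g bCOD.
Q·(S₀ − S) = 3280 × (1080 − 4.47) × 10⁻³ = 3528 kg/d removed.
Biomass synthesised: P_X = Y_obs × 3528 = 1156 kg VSS/d.
R_O = Q·(S₀ − S) − 1.42·P_X = 3528 − 1.42 × 1156 = 1886 kg O₂/d.

R_O ≈ 1890 kg O₂/d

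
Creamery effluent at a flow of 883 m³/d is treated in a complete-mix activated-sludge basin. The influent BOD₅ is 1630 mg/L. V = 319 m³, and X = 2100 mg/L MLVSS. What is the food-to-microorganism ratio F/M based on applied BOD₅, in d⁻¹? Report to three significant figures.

F/M ≈ 2.15 d⁻¹

F/M = applied load / biomass = Q·S₀/(V·X) = 883 × 1630 / (319.0 × 2100) = 2.149 d⁻¹.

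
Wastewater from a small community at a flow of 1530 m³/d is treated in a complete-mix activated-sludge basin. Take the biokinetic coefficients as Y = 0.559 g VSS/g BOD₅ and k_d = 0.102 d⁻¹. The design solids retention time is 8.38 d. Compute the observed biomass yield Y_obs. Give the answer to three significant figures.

Correct the yield for decay: Y_obs = Y/(1 + k_d θ_c) = 0.559 / (1 + 0.102 × 8.38) = 0.559 / 1.855 = 0.3014.

Y_obs ≈ 0.301 g VSS/g BOD₅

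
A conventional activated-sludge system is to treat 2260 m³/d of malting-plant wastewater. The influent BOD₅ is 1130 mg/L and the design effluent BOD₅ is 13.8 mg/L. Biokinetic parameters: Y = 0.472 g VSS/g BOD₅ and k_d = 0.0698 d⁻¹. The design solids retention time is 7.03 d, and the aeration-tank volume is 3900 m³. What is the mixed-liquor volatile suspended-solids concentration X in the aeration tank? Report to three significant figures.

From V·X·(1 + k_d·θ_c) = Y·Q·(S₀ − S)·θ_c: X = 0.472 × 2260 × (1130 − 13.8) × 7.03 / [3900 × (1 + 0.0698 × 7.03)] = 1440 mg/L.

X ≈ 1440 mg/L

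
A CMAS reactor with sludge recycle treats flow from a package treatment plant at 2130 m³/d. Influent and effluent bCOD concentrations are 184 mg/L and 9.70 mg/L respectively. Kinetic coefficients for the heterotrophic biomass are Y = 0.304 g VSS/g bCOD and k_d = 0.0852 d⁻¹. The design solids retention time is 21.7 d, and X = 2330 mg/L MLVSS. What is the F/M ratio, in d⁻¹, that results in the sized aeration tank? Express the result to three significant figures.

F/M ≈ 0.456 d⁻¹

From the SRT design equation V = Y Q (S₀−S) θ_c / [X (1 + k_d θ_c)] = 0.304 × 2130 × (184 − 9.70) × 21.7 / [2330 × (1 + 0.0852 × 21.7)] = 2.45×10^6 / 6638 = 369.0 m³.
F/M = Q·S₀ / (V·X) = 2130 × 184 / (369.0 × 2330) = 0.4559 g bCOD·(g VSS·d)⁻¹.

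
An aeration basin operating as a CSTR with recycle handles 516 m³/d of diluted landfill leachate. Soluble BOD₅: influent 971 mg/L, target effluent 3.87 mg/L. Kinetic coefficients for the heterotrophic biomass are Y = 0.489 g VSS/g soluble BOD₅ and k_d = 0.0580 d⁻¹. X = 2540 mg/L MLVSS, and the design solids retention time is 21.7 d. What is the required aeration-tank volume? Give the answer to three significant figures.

V ≈ 923 m³

Rearranging the biomass balance for a CMAS with decay, V = Y·Q·ΔS·θ_c / [X·(1+k_d θ_c)] = 0.489 × 516 × (971 − 3.87) × 21.7 / [2540 × (1 + 0.0580 × 21.7)] = 5.3×10^6 / 5737 = 923.1 m³.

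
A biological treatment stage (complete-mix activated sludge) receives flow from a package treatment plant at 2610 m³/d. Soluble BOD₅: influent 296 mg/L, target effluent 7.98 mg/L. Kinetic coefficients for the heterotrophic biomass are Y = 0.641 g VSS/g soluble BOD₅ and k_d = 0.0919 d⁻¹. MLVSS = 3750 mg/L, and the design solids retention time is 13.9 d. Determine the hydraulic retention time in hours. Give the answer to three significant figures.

τ ≈ 7.21 h

Rearranging the biomass balance for a CMAS with decay, V = Y·Q·ΔS·θ_c / [X·(1+k_d θ_c)] = 0.641 × 2610 × (296 − 7.98) × 13.9 / [3750 × (1 + 0.0919 × 13.9)] = 6.7×10^6 / 8540 = 784.3 m³.
τ = V/Q = 784.3/2610 = 0.3005 d, or 7.212 h.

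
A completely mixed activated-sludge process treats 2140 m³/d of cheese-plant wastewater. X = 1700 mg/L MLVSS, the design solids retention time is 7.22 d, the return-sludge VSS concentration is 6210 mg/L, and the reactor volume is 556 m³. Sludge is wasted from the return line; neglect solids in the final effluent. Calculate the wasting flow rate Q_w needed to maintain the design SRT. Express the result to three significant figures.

Q_w ≈ 21.1 m³/d

Wasting from the return line (neglecting effluent solids): Q_w = V·X / (θ_c·X_r) = 556.0 × 1700 / (7.22 × 6210) = 21.08 m³/d.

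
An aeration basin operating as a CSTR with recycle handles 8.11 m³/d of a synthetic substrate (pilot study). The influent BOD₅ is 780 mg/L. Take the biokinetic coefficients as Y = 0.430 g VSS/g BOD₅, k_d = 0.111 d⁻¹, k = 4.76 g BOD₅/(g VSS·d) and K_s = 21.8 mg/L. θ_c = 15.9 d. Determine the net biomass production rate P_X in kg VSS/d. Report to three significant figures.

Effluent substrate depends only on kinetics and SRT: S = K_s(1 + k_d θ_c) / [θ_c(Yk − k_d) − 1] = 21.8 × (1 + 0.111 × 15.9) / [15.9 × (0.430 × 4.76 − 0.111) − 1] = 60.27 / 29.78 = 2.024 mg/L.
The observed yield is Y_obs = Y/(1 + k_d·θ_c) = 0.430 / (1 + 0.111 × 15.9) = 0.430 / 2.765 = 0.1555 g VSS per g BOD₅ removed.
ΔS = 780 − 2.02 = 778.0 mg/L, so the substrate removal rate is 8.11 × 778.0/1000 = 6.309 kg BOD₅/d.
Biomass produced: P_X = Y_obs·Q·ΔS = 0.1555 × 6.309 ≈ 0.9812 kg VSS/d.

P_X ≈ 0.981 kg VSS/d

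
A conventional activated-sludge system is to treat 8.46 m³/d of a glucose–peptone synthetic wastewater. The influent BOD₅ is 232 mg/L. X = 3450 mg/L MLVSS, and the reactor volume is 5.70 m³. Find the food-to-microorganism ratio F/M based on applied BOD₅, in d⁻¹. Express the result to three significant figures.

F/M ≈ 0.0998 d⁻¹

Food-to-microorganism ratio F/M = Q S₀ / (V X) = 8.46 × 232 / (5.700 × 3450) = 0.09981 d⁻¹.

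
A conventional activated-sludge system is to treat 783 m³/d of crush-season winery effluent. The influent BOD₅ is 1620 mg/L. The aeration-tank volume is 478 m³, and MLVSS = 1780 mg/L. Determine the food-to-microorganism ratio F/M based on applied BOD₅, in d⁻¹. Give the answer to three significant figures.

F/M = Q·S₀ / (V·X) = 783 × 1620 / (478.0 × 1780) = 1.491 g BOD₅·(g VSS·d)⁻¹.

F/M ≈ 1.49 d⁻¹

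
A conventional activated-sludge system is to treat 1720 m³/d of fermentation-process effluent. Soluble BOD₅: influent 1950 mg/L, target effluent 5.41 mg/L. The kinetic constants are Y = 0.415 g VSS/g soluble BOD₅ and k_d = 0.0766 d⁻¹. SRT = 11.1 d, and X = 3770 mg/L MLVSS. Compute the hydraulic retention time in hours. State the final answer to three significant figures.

τ ≈ 30.8 h

Steady-state biomass mass balance: V·X·(1 + k_d·θ_c) = Y·Q·(S₀ − S)·θ_c, so V = 0.415 × 1720 × (1950 − 5.41) × 11.1 / [3770 × (1 + 0.0766 × 11.1)] = 1.54×10^7 / 6975 = 2209 m³.
Hydraulic retention time τ = V/Q = 2209 / 1720 = 1.284 d = 30.82 h.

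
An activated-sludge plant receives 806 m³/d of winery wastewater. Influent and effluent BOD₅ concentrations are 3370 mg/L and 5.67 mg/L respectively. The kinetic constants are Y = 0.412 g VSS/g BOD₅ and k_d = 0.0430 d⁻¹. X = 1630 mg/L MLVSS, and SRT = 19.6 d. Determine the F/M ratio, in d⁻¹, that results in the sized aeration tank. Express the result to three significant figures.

From the SRT design equation V = Y Q (S₀−S) θ_c / [X (1 + k_d θ_c)] = 0.412 × 806 × (3370 − 5.67) × 19.6 / [1630 × (1 + 0.0430 × 19.6)] = 2.19×10^7 / 3004 = 7290 m³.
F/M = applied load / biomass = Q·S₀/(V·X) = 806 × 3370 / (7290 × 1630) = 0.2286 d⁻¹.

F/M ≈ 0.229 d⁻¹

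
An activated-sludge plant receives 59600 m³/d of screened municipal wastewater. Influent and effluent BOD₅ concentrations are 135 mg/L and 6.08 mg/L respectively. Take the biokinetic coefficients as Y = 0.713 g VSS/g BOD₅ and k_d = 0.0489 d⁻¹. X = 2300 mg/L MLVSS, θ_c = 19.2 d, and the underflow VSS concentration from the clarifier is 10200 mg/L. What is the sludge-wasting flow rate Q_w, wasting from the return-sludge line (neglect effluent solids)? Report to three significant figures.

Rearranging the biomass balance for a CMAS with decay, V = Y·Q·ΔS·θ_c / [X·(1+k_d θ_c)] = 0.713 × 59600 × (135 − 6.08) × 19.2 / [2300 × (1 + 0.0489 × 19.2)] = 1.05×10^8 / 4459 = 23587 m³.
Q_w = (V·X)/(θ_c X_r) = 23587 × 2300 / (19.2 × 10200) = 277.0 m³/d.

Q_w ≈ 277 m³/d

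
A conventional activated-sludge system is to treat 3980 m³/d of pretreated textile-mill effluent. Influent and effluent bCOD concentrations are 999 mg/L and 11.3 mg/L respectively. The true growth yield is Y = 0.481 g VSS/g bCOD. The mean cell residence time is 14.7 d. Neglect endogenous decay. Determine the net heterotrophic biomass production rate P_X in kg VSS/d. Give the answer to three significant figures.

Since k_d ≈ 0, Y_obs = Y = 0.481 g VSS/g bCOD.
Substrate removed = Q·(S₀ − S) = 3980 m³/d × (999 − 11.3) g/m³ = 3.93×10^6 g/d = 3931 kg/d.
Biomass produced: P_X = Y_obs·Q·ΔS = 0.4810 × 3931 ≈ 1891 kg VSS/d.

P_X ≈ 1890 kg VSS/d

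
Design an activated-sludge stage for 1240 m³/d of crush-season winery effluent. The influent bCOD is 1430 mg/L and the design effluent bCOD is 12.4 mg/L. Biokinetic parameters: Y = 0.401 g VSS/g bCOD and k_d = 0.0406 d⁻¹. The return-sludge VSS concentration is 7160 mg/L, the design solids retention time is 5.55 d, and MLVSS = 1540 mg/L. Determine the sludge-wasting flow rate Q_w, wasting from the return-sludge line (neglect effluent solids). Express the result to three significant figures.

Q_w ≈ 80.3 m³/d

From the SRT design equation V = Y Q (S₀−S) θ_c / [X (1 + k_d θ_c)] = 0.401 × 1240 × (1430 − 12.4) × 5.55 / [1540 × (1 + 0.0406 × 5.55)] = 3.91×10^6 / 1887 = 2073 m³.
θ_c = V·X/(Q_w·X_r) when wasting from the recycle, so Q_w = V·X/(θ_c·X_r) = 2073 × 1540 / (5.55 × 7160) = 80.34 m³/d.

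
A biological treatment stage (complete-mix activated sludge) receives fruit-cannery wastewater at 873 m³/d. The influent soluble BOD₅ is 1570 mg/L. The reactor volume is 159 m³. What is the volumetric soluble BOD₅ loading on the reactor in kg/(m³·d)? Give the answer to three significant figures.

Volumetric loading L_v = Q·S₀ / V = 873 × 1570 g/m³ / 159.0 m³ = 8620 g/(m³·d) = 8.620 kg soluble BOD₅/(m³·d).

L_v ≈ 8.62 kg soluble BOD₅/(m³·d)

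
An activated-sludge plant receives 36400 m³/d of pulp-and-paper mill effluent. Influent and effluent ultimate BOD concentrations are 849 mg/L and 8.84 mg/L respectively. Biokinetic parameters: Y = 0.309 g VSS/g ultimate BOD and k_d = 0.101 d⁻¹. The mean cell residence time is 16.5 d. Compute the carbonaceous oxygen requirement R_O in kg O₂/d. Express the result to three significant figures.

R_O ≈ 25500 kg O₂/d

Correct the yield for decay: Y_obs = Y/(1 + k_d θ_c) = 0.309 / (1 + 0.101 × 16.5) = 0.309 / 2.667 = 0.1159.
Mass of ultimate BOD removed per day: Q(S₀ − S) = 36400 × 840.2 g/m³ = 30582 kg/d.
P_X = Y_obs·Q·(S₀ − S) = 0.1159 × 30582 = 3544 kg VSS/d.
R_O = Q·ΔS − 1.42 P_X = 30582 − 5032 = 25549 kg O₂/d.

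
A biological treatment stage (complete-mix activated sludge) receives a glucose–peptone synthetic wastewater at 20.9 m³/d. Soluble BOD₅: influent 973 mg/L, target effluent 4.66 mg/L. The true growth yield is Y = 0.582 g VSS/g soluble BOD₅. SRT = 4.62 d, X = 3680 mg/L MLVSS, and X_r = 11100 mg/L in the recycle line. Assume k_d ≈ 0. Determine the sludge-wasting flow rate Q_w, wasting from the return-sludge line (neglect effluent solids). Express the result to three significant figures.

Q_w ≈ 1.06 m³/d

With k_d = 0 the design equation reduces to V = Y Q (S₀−S) θ_c / X = 0.582 × 20.9 × (973 − 4.66) × 4.62 / 3680 = 14.79 m³.
Q_w = (V·X)/(θ_c X_r) = 14.79 × 3680 / (4.62 × 11100) = 1.061 m³/d.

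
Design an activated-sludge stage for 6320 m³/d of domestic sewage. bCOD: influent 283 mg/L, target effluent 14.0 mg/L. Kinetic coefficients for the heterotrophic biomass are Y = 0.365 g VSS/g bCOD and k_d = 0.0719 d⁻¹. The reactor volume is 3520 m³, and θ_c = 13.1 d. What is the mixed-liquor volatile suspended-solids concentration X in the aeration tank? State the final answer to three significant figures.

Solving the biomass balance for X: X = Y Q (S₀−S) θ_c / [V (1+k_d θ_c)] = 0.365 × 6320 × (283 − 14.0) × 13.1 / [3520 × (1 + 0.0719 × 13.1)] = 1189 mg/L.

X ≈ 1190 mg/L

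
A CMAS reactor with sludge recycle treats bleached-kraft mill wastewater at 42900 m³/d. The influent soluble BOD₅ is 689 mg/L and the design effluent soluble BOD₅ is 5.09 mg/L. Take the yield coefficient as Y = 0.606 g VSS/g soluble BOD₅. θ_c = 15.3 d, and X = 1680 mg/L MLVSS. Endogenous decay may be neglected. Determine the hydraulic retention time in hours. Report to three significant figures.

τ ≈ 90.6 h

V·X = Y·Q·ΔS·θ_c gives V = 0.606 × 42900 × (689 − 5.09) × 15.3 / 1680 = 161924 m³.
τ = V/Q = 161924/42900 = 3.774 d, or 90.59 h.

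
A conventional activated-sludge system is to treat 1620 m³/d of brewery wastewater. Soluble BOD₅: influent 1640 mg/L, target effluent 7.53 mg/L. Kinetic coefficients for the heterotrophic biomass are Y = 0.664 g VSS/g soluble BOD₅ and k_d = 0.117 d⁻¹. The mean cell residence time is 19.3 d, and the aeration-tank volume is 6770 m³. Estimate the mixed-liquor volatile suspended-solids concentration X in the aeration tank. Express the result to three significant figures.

X ≈ 1540 mg/L

From V·X·(1 + k_d·θ_c) = Y·Q·(S₀ − S)·θ_c: X = 0.664 × 1620 × (1640 − 7.53) × 19.3 / [6770 × (1 + 0.117 × 19.3)] = 1536 mg/L.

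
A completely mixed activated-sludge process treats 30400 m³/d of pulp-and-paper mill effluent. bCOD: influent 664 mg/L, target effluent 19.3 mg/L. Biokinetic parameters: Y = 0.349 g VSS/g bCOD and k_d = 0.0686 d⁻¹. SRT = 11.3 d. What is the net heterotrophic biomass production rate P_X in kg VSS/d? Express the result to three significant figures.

The observed yield is Y_obs = Y/(1 + k_d·θ_c) = 0.349 / (1 + 0.0686 × 11.3) = 0.349 / 1.775 = 0.1966 g VSS per g bCOD removed.
ΔS = 664 − 19.3 = 644.7 mg/L, so the substrate removal rate is 30400 × 644.7/1000 = 19599 kg bCOD/d.
P_X = Y_obs · Q(S₀ − S) = 0.1966 × 19599 = 3853 kg VSS/d.

P_X ≈ 3850 kg VSS/d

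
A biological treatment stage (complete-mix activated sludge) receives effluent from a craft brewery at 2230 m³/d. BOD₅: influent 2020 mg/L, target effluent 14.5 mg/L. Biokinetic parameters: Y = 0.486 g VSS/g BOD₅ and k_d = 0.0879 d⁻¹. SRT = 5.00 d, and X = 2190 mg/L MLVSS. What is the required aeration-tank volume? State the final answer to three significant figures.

Steady-state biomass mass balance: V·X·(1 + k_d·θ_c) = Y·Q·(S₀ − S)·θ_c, so V = 0.486 × 2230 × (2020 − 14.5) × 5.00 / [2190 × (1 + 0.0879 × 5.00)] = 1.09×10^7 / 3153 = 3447 m³.

V ≈ 3450 m³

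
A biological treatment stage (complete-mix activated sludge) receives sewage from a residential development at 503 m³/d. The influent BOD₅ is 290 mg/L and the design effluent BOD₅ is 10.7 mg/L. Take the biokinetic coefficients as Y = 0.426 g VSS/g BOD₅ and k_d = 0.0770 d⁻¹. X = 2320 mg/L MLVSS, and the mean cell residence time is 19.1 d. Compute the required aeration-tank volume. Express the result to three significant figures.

V ≈ 199 m³

Rearranging the biomass balance for a CMAS with decay, V = Y·Q·ΔS·θ_c / [X·(1+k_d θ_c)] = 0.426 × 503 × (290 − 10.7) × 19.1 / [2320 × (1 + 0.0770 × 19.1)] = 1.14×10^6 / 5732 = 199.4 m³.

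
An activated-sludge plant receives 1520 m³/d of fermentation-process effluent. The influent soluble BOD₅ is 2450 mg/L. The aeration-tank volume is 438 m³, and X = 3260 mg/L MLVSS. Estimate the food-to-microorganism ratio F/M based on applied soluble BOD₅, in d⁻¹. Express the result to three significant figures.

F/M ≈ 2.61 d⁻¹

Food-to-microorganism ratio F/M = Q S₀ / (V X) = 1520 × 2450 / (438.0 × 3260) = 2.608 d⁻¹.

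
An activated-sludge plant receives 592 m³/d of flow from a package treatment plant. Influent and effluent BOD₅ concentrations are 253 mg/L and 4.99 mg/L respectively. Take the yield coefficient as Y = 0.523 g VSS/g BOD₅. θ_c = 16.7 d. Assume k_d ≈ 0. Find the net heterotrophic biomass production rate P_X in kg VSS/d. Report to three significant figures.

P_X ≈ 76.8 kg VSS/d

Since k_d ≈ 0, Y_obs = Y = 0.523 g VSS/g BOD₅.
ΔS = 253 − 4.99 = 248.0 mg/L, so the substrate removal rate is 592 × 248.0/1000 = 146.8 kg BOD₅/d.
So the net sludge growth is P_X = 0.5230 × 146.8 = 76.79 kg VSS/d.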